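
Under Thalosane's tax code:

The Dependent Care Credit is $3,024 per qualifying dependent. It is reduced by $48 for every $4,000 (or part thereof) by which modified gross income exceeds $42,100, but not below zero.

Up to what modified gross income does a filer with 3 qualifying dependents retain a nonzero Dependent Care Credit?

$794,100

Full credit = 3 × $3,024 = $9,072.
After 188 increments the reduction is 188 × $48 = $9,024, leaving $48; one more increment wipes it out. Increment 188 ends at excess 188 × $4,000 = $752,000, so the highest qualifying income is $42,100 + $752,000 = $794,100.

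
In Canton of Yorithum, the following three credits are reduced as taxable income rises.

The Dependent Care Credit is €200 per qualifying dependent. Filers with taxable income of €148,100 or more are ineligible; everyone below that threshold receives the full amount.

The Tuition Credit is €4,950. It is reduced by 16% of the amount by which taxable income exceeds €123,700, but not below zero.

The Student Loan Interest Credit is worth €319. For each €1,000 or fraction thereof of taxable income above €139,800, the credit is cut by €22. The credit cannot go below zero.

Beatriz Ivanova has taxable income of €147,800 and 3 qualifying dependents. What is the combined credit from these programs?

€1,837

Dependent Care Credit: base = 3 × €200 = €600. €147,800 is below the €148,100 cutoff, so the full €600 applies.
Tuition Credit: 16% of the €24,100 excess over €123,700 is €3,856; credit = €4,950 − €3,856 = €1,094.
Student Loan Interest Credit: income exceeds €139,800 by €8,000, which is 8 full-or-partial €1,000 increments; reduction = 8 × €22 = €176, leaving €143.
Total: €600 + €1,094 + €143 = €1,837.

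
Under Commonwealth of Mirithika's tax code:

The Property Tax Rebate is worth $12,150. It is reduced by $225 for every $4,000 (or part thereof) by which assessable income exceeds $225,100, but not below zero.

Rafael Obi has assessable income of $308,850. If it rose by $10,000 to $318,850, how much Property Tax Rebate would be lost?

$675

At $308,850 — income exceeds $225,100 by $83,750, which is 21 full-or-partial $4,000 increments; reduction = 21 × $225 = $4,725, leaving $7,425.
At $318,850 — income exceeds $225,100 by $93,750, which is 24 full-or-partial $4,000 increments; reduction = 24 × $225 = $5,400, leaving $6,750.
Lost: $7,425 − $6,750 = $675.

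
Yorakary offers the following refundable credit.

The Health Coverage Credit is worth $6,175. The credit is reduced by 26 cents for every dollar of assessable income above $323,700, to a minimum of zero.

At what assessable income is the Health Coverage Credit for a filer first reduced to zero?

$347,450

The credit falls by 26% of each dollar above $323,700, so it reaches zero when the excess is $6,175 / 26% = $23,750: income = $323,700 + $23,750 = $347,450.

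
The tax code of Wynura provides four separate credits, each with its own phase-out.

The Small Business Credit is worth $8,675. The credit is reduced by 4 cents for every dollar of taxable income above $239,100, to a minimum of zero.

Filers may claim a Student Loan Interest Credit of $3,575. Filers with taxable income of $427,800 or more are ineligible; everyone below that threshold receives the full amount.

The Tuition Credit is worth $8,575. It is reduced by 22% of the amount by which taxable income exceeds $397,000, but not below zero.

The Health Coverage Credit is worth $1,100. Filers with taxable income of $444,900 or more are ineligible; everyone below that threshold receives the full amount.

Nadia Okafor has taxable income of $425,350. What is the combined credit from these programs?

$8,238

Small Business Credit: 4% of the $186,250 excess over $239,100 is $7,450; credit = $8,675 − $7,450 = $1,225.
Student Loan Interest Credit: $425,350 is below the $427,800 cutoff, so the full $3,575 applies.
Tuition Credit: 22% of the $28,350 excess over $397,000 is $6,237; credit = $8,575 − $6,237 = $2,338.
Health Coverage Credit: $425,350 is below the $444,900 cutoff, so the full $1,100 applies.
Total: $1,225 + $3,575 + $2,338 + $1,100 = $8,238.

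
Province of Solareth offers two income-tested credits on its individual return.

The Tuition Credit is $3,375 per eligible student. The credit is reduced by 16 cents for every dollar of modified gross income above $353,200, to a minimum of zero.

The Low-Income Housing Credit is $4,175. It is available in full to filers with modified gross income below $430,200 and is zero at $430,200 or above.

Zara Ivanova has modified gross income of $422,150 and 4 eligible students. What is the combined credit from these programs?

$6,643

Tuition Credit: base = 4 × $3,375 = $13,500. 16% of the $68,950 excess over $353,200 is $11,032; credit = $13,500 − $11,032 = $2,468.
Low-Income Housing Credit: $422,150 is below the $430,200 cutoff, so the full $4,175 applies.
Total: $2,468 + $4,175 = $6,643.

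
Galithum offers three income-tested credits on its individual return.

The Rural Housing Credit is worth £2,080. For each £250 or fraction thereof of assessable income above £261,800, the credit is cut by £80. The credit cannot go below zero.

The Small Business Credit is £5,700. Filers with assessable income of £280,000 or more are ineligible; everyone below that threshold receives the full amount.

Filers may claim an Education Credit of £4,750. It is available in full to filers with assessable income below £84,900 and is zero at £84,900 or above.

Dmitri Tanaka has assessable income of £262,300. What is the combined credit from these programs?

£7,620

Rural Housing Credit: income exceeds £261,800 by £500, which is 2 full-or-partial £250 increments; reduction = 2 × £80 = £160, leaving £1,920.
Small Business Credit: £262,300 is below the £280,000 cutoff, so the full £5,700 applies.
Education Credit: £262,300 meets or exceeds the £84,900 cutoff, so the credit is £0.
Total: £1,920 + £5,700 + £0 = £7,620.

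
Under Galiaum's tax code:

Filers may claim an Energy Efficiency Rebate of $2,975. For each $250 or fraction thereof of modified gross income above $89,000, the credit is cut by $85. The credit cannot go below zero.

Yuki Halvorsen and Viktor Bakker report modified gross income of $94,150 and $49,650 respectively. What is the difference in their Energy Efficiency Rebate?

$1,785

Yuki ($94,150): Energy Efficiency Rebate: income exceeds $89,000 by $5,150, which is 21 full-or-partial $250 increments; reduction = 21 × $85 = $1,785, leaving $1,190.
Viktor ($49,650): Energy Efficiency Rebate: $49,650 is at or below the $89,000 threshold, so the full $2,975 applies.
Difference: |$1,190 − $2,975| = $1,785.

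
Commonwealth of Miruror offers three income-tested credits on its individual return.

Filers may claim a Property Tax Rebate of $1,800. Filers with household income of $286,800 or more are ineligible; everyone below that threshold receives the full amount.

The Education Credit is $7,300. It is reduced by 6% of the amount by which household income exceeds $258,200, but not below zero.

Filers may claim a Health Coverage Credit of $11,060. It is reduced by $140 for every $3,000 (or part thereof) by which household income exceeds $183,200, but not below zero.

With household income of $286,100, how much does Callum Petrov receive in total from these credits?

$13,586

Property Tax Rebate: $286,100 is below the $286,800 cutoff, so the full $1,800 applies.
Education Credit: 6% of the $27,900 excess over $258,200 is $1,674; credit = $7,300 − $1,674 = $5,626.
Health Coverage Credit: income exceeds $183,200 by $102,900, which is 35 full-or-partial $3,000 increments; reduction = 35 × $140 = $4,900, leaving $6,160.
Total: $1,800 + $5,626 + $6,160 = $13,586.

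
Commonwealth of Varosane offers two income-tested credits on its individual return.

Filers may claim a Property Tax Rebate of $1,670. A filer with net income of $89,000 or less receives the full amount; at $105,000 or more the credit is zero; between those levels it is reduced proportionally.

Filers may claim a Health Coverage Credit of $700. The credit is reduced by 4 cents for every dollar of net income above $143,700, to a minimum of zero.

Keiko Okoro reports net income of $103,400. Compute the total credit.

Property Tax Rebate: $103,400 is $14,400 into a $16,000 phase-out range, leaving 1,600/16,000 of the credit: $1,670 × 1,600/16,000 = $167.
Health Coverage Credit: $103,400 is at or below the $143,700 threshold, so the full $700 applies.
Total: $167 + $700 = $867.

$867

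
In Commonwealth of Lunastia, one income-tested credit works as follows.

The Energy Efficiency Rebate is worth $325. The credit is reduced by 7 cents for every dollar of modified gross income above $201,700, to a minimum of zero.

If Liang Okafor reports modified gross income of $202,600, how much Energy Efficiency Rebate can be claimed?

Energy Efficiency Rebate: 7% of the $900 excess over $201,700 is $63; credit = $325 − $63 = $262.

$262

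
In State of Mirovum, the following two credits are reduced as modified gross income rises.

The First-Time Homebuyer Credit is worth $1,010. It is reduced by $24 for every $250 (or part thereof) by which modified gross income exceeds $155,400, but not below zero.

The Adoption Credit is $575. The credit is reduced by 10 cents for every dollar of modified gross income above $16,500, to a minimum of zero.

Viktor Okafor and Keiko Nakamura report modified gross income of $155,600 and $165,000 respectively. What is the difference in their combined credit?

Viktor ($155,600): First-Time Homebuyer Credit: income exceeds $155,400 by $200, which is 1 full-or-partial $250 increment; reduction = 1 × $24 = $24, leaving $986. Adoption Credit: 10% of the $139,100 excess over $16,500 is $13,910 ≥ base, so the credit is $0. total $986 + $0 = $986
Keiko ($165,000): First-Time Homebuyer Credit: income exceeds $155,400 by $9,600, which is 39 full-or-partial $250 increments; reduction = 39 × $24 = $936, leaving $74. Adoption Credit: 10% of the $148,500 excess over $16,500 is $14,850 ≥ base, so the credit is $0. total $74 + $0 = $74
Difference: |$986 − $74| = $912.

$912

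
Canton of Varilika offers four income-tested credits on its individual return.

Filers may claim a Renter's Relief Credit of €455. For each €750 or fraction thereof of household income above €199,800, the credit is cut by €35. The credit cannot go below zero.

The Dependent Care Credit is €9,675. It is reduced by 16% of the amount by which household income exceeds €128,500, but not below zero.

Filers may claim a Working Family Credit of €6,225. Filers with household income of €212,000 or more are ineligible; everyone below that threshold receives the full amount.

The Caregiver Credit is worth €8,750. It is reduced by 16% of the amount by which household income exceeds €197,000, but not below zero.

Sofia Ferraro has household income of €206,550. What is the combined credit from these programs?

€13,587

Renter's Relief Credit: income exceeds €199,800 by €6,750, which is 9 full-or-partial €750 increments; reduction = 9 × €35 = €315, leaving €140.
Dependent Care Credit: 16% of the €78,050 excess over €128,500 is €12,488 ≥ base, so the credit is €0.
Working Family Credit: €206,550 is below the €212,000 cutoff, so the full €6,225 applies.
Caregiver Credit: 16% of the €9,550 excess over €197,000 is €1,528; credit = €8,750 − €1,528 = €7,222.
Total: €140 + €0 + €6,225 + €7,222 = €13,587.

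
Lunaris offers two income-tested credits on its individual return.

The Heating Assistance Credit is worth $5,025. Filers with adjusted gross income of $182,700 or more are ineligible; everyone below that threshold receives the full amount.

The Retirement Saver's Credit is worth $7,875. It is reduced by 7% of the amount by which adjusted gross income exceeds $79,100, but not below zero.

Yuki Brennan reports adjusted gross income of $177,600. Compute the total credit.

Heating Assistance Credit: $177,600 is below the $182,700 cutoff, so the full $5,025 applies.
Retirement Saver's Credit: 7% of the $98,500 excess over $79,100 is $6,895; credit = $7,875 − $6,895 = $980.
Total: $5,025 + $980 = $6,005.

$6,005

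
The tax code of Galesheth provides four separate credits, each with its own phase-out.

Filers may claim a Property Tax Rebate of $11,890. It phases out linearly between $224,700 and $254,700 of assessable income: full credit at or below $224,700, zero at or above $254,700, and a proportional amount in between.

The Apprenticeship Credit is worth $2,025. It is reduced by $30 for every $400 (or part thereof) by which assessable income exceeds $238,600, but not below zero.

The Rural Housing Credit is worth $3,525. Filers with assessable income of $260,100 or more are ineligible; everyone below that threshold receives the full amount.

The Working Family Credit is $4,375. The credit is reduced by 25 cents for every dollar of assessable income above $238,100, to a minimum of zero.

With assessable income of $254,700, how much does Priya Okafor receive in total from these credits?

$4,545

Property Tax Rebate: $254,700 is at or above $254,700, so the credit is $0.
Apprenticeship Credit: income exceeds $238,600 by $16,100, which is 41 full-or-partial $400 increments; reduction = 41 × $30 = $1,230, leaving $795.
Rural Housing Credit: $254,700 is below the $260,100 cutoff, so the full $3,525 applies.
Working Family Credit: 25% of the $16,600 excess over $238,100 is $4,150; credit = $4,375 − $4,150 = $225.
Total: $0 + $795 + $3,525 + $225 = $4,545.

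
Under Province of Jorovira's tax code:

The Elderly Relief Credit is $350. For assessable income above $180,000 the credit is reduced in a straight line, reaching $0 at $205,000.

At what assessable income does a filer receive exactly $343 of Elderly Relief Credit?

$180,500

$343 is 343/350 of the full $350, so 7/350 of the $25,000 range has been used: income = $180,000 + $25,000 × 7/350 = $180,500.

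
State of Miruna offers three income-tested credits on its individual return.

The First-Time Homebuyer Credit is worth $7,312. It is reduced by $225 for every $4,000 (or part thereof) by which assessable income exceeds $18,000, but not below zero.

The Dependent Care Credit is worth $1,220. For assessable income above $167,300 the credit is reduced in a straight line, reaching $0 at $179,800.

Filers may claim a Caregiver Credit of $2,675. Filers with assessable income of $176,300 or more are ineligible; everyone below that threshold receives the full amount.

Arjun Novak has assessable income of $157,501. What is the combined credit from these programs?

First-Time Homebuyer Credit: income exceeds $18,000 by $139,501 → 35 increments × $225 = $7,875 ≥ base, so the credit is $0.
Dependent Care Credit: $157,501 is at or below the $167,300 threshold, so the full $1,220 applies.
Caregiver Credit: $157,501 is below the $176,300 cutoff, so the full $2,675 applies.
Total: $0 + $1,220 + $2,675 = $3,895.

$3,895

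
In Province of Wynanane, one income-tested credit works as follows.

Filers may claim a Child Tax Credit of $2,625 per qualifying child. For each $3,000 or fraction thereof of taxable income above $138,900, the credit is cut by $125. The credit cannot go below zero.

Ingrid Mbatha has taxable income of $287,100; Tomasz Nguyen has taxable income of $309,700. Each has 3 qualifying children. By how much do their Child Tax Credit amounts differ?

Ingrid ($287,100): Child Tax Credit: base = 3 × $2,625 = $7,875. income exceeds $138,900 by $148,200, which is 50 full-or-partial $3,000 increments; reduction = 50 × $125 = $6,250, leaving $1,625.
Tomasz ($309,700): Child Tax Credit: base = 3 × $2,625 = $7,875. income exceeds $138,900 by $170,800, which is 57 full-or-partial $3,000 increments; reduction = 57 × $125 = $7,125, leaving $750.
Difference: |$1,625 − $750| = $875.

$875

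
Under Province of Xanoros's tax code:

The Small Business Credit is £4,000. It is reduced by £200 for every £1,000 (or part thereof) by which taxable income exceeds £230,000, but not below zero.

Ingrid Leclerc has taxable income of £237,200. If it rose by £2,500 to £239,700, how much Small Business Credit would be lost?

£400

At £237,200 — income exceeds £230,000 by £7,200, which is 8 full-or-partial £1,000 increments; reduction = 8 × £200 = £1,600, leaving £2,400.
At £239,700 — income exceeds £230,000 by £9,700, which is 10 full-or-partial £1,000 increments; reduction = 10 × £200 = £2,000, leaving £2,000.
Lost: £2,400 − £2,000 = £400.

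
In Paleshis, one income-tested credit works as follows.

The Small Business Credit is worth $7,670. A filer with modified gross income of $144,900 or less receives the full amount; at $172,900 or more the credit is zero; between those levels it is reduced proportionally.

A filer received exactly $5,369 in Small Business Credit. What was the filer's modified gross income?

$153,300

$5,369 is 5,369/7,670 of the full $7,670, so 2,301/7,670 of the $28,000 range has been used: income = $144,900 + $28,000 × 2,301/7,670 = $153,300.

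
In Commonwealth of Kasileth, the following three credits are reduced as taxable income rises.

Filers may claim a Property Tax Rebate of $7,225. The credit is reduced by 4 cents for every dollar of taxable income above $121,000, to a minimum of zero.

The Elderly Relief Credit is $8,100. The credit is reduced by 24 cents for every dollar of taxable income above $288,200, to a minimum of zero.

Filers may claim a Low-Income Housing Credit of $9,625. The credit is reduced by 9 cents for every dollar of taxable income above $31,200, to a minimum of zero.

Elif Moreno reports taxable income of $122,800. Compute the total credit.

Property Tax Rebate: 4% of the $1,800 excess over $121,000 is $72; credit = $7,225 − $72 = $7,153.
Elderly Relief Credit: $122,800 is at or below the $288,200 threshold, so the full $8,100 applies.
Low-Income Housing Credit: 9% of the $91,600 excess over $31,200 is $8,244; credit = $9,625 − $8,244 = $1,381.
Total: $7,153 + $8,100 + $1,381 = $16,634.

$16,634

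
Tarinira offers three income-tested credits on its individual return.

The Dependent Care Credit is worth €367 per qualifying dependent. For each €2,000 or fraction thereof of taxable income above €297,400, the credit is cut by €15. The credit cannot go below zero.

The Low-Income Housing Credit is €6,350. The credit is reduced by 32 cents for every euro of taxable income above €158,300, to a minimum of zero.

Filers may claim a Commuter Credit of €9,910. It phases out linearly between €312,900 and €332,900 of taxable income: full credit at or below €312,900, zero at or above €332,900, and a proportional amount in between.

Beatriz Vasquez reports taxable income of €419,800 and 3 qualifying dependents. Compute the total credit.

Dependent Care Credit: base = 3 × €367 = €1,101. income exceeds €297,400 by €122,400, which is 62 full-or-partial €2,000 increments; reduction = 62 × €15 = €930, leaving €171.
Low-Income Housing Credit: 32% of the €261,500 excess over €158,300 is €83,680 ≥ base, so the credit is €0.
Commuter Credit: €419,800 is at or above €332,900, so the credit is €0.
Total: €171 + €0 + €0 = €171.

€171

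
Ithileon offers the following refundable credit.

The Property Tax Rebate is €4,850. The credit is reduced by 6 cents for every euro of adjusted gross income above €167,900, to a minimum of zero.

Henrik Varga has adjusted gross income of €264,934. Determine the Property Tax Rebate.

€0

Property Tax Rebate: 6% of the €97,034 excess over €167,900 is €5,822.04 ≥ base, so the credit is €0.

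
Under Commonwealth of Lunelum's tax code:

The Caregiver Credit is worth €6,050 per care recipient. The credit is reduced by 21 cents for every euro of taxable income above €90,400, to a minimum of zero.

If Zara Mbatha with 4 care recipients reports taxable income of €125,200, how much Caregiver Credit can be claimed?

€16,892

Caregiver Credit: base = 4 × €6,050 = €24,200. 21% of the €34,800 excess over €90,400 is €7,308; credit = €24,200 − €7,308 = €16,892.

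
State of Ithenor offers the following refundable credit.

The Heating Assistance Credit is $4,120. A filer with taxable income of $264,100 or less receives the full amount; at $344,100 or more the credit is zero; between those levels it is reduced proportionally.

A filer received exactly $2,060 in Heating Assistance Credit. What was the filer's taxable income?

$304,100

$2,060 is 2,060/4,120 of the full $4,120, so 2,060/4,120 of the $80,000 range has been used: income = $264,100 + $80,000 × 2,060/4,120 = $304,100.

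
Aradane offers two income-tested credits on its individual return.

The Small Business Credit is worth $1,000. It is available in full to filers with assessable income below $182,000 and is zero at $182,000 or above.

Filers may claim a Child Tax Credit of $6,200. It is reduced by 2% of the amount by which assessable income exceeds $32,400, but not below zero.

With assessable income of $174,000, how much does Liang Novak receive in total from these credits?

Small Business Credit: $174,000 is below the $182,000 cutoff, so the full $1,000 applies.
Child Tax Credit: 2% of the $141,600 excess over $32,400 is $2,832; credit = $6,200 − $2,832 = $3,368.
Total: $1,000 + $3,368 = $4,368.

$4,368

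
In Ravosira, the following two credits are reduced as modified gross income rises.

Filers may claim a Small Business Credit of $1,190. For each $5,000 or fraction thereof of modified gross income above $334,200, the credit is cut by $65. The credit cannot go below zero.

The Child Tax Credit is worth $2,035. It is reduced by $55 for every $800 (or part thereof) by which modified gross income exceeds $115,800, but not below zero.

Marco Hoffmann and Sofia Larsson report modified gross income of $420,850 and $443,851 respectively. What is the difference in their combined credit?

Marco ($420,850): Small Business Credit: income exceeds $334,200 by $86,650, which is 18 full-or-partial $5,000 increments; reduction = 18 × $65 = $1,170, leaving $20. Child Tax Credit: income exceeds $115,800 by $305,050 → 382 increments × $55 = $21,010 ≥ base, so the credit is $0. total $20 + $0 = $20
Sofia ($443,851): Small Business Credit: income exceeds $334,200 by $109,651 → 22 increments × $65 = $1,430 ≥ base, so the credit is $0. Child Tax Credit: income exceeds $115,800 by $328,051 → 411 increments × $55 = $22,605 ≥ base, so the credit is $0. total $0 + $0 = $0
Difference: |$20 − $0| = $20.

$20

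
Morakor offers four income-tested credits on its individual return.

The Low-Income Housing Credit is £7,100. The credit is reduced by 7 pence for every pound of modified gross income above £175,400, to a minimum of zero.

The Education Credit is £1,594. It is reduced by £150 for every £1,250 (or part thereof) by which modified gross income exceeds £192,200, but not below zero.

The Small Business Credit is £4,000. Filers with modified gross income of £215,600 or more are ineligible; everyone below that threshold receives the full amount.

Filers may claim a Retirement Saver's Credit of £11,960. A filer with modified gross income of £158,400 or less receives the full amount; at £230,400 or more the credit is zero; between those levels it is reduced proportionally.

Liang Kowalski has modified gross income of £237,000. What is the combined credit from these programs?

Low-Income Housing Credit: 7% of the £61,600 excess over £175,400 is £4,312; credit = £7,100 − £4,312 = £2,788.
Education Credit: income exceeds £192,200 by £44,800 → 36 increments × £150 = £5,400 ≥ base, so the credit is £0.
Small Business Credit: £237,000 meets or exceeds the £215,600 cutoff, so the credit is £0.
Retirement Saver's Credit: £237,000 is at or above £230,400, so the credit is £0.
Total: £2,788 + £0 + £0 + £0 = £2,788.

£2,788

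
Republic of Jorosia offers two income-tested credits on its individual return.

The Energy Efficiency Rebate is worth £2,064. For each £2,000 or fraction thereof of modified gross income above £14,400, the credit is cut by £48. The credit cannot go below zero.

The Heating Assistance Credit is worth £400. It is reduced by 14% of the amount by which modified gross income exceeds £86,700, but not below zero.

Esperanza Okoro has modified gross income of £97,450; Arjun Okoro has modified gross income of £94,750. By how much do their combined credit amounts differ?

£48

Esperanza (£97,450): Energy Efficiency Rebate: income exceeds £14,400 by £83,050, which is 42 full-or-partial £2,000 increments; reduction = 42 × £48 = £2,016, leaving £48. Heating Assistance Credit: 14% of the £10,750 excess over £86,700 is £1,505 ≥ base, so the credit is £0. total £48 + £0 = £48
Arjun (£94,750): Energy Efficiency Rebate: income exceeds £14,400 by £80,350, which is 41 full-or-partial £2,000 increments; reduction = 41 × £48 = £1,968, leaving £96. Heating Assistance Credit: 14% of the £8,050 excess over £86,700 is £1,127 ≥ base, so the credit is £0. total £96 + £0 = £96
Difference: |£48 − £96| = £48.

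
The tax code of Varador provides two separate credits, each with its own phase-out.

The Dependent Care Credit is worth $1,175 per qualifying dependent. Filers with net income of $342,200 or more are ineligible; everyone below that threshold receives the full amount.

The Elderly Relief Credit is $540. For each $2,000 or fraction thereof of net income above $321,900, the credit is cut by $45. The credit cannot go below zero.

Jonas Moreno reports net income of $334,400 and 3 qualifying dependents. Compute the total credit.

Dependent Care Credit: base = 3 × $1,175 = $3,525. $334,400 is below the $342,200 cutoff, so the full $3,525 applies.
Elderly Relief Credit: income exceeds $321,900 by $12,500, which is 7 full-or-partial $2,000 increments; reduction = 7 × $45 = $315, leaving $225.
Total: $3,525 + $225 = $3,750.

$3,750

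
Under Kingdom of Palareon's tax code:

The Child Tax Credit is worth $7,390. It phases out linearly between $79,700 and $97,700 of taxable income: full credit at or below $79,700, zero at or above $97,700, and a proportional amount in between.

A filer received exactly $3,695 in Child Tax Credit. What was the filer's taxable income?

$3,695 is 3,695/7,390 of the full $7,390, so 3,695/7,390 of the $18,000 range has been used: income = $79,700 + $18,000 × 3,695/7,390 = $88,700.

$88,700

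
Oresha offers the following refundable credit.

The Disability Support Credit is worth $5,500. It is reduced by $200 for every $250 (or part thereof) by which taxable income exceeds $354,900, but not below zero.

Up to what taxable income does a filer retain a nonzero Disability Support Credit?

After 27 increments the reduction is 27 × $200 = $5,400, leaving $100; one more increment wipes it out. Increment 27 ends at excess 27 × $250 = $6,750, so the highest qualifying income is $354,900 + $6,750 = $361,650.

$361,650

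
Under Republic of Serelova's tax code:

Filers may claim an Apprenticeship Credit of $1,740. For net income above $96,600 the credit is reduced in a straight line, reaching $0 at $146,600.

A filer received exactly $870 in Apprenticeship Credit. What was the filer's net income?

$121,600

$870 is 870/1,740 of the full $1,740, so 870/1,740 of the $50,000 range has been used: income = $96,600 + $50,000 × 870/1,740 = $121,600.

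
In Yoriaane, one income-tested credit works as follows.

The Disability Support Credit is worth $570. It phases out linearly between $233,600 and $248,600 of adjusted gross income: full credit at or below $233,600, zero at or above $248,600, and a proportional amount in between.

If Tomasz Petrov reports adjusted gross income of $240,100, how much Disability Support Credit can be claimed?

$323

Disability Support Credit: $240,100 is $6,500 into a $15,000 phase-out range, leaving 8,500/15,000 of the credit: $570 × 8,500/15,000 = $323.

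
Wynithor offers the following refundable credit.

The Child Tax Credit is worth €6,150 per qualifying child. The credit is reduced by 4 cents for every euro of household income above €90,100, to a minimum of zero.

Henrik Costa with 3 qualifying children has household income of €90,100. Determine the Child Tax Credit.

€18,450

Child Tax Credit: base = 3 × €6,150 = €18,450. €90,100 is at or below the €90,100 threshold, so the full €18,450 applies.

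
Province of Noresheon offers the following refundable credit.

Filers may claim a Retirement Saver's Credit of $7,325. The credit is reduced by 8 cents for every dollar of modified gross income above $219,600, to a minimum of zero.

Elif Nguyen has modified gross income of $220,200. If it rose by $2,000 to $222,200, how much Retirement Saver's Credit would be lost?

At $220,200 — 8% of the $600 excess over $219,600 is $48; credit = $7,325 − $48 = $7,277.
At $222,200 — 8% of the $2,600 excess over $219,600 is $208; credit = $7,325 − $208 = $7,117.
Lost: $7,277 − $7,117 = $160.

$160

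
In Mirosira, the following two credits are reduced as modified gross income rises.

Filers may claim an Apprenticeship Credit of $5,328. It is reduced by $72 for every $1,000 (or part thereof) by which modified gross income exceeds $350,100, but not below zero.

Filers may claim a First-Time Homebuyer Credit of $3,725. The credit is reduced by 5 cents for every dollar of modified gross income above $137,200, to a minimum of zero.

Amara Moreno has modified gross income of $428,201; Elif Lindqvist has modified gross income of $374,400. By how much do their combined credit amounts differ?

Amara ($428,201): Apprenticeship Credit: income exceeds $350,100 by $78,101 → 79 increments × $72 = $5,688 ≥ base, so the credit is $0. First-Time Homebuyer Credit: 5% of the $291,001 excess over $137,200 is $14,550.05 ≥ base, so the credit is $0. total $0 + $0 = $0
Elif ($374,400): Apprenticeship Credit: income exceeds $350,100 by $24,300, which is 25 full-or-partial $1,000 increments; reduction = 25 × $72 = $1,800, leaving $3,528. First-Time Homebuyer Credit: 5% of the $237,200 excess over $137,200 is $11,860 ≥ base, so the credit is $0. total $3,528 + $0 = $3,528
Difference: |$0 − $3,528| = $3,528.

$3,528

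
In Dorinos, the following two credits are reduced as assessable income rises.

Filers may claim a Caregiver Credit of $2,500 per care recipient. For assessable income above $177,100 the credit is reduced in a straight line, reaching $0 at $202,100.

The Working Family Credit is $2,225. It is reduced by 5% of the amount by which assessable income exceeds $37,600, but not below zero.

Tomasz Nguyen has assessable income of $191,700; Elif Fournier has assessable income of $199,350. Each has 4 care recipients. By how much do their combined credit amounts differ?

Tomasz ($191,700): Caregiver Credit: base = 4 × $2,500 = $10,000. $191,700 is $14,600 into a $25,000 phase-out range, leaving 10,400/25,000 of the credit: $10,000 × 10,400/25,000 = $4,160. Working Family Credit: 5% of the $154,100 excess over $37,600 is $7,705 ≥ base, so the credit is $0. total $4,160 + $0 = $4,160
Elif ($199,350): Caregiver Credit: base = 4 × $2,500 = $10,000. $199,350 is $22,250 into a $25,000 phase-out range, leaving 2,750/25,000 of the credit: $10,000 × 2,750/25,000 = $1,100. Working Family Credit: 5% of the $161,750 excess over $37,600 is $8,087.50 ≥ base, so the credit is $0. total $1,100 + $0 = $1,100
Difference: |$4,160 − $1,100| = $3,060.

$3,060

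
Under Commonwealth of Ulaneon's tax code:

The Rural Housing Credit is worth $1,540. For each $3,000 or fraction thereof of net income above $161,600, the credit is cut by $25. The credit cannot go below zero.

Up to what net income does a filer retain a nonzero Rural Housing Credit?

After 61 increments the reduction is 61 × $25 = $1,525, leaving $15; one more increment wipes it out. Increment 61 ends at excess 61 × $3,000 = $183,000, so the highest qualifying income is $161,600 + $183,000 = $344,600.

$344,600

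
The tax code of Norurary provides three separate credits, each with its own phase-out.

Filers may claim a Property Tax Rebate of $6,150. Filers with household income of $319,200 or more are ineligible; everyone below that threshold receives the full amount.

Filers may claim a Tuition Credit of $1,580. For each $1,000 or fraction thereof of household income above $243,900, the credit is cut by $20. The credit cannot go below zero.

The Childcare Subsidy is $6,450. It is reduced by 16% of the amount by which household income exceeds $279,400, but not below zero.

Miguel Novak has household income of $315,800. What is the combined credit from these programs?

$6,916

Property Tax Rebate: $315,800 is below the $319,200 cutoff, so the full $6,150 applies.
Tuition Credit: income exceeds $243,900 by $71,900, which is 72 full-or-partial $1,000 increments; reduction = 72 × $20 = $1,440, leaving $140.
Childcare Subsidy: 16% of the $36,400 excess over $279,400 is $5,824; credit = $6,450 − $5,824 = $626.
Total: $6,150 + $140 + $626 = $6,916.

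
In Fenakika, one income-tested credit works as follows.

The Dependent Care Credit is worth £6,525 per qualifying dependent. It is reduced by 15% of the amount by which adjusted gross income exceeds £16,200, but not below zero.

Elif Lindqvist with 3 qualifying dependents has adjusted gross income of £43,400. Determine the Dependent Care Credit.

£15,495

Dependent Care Credit: base = 3 × £6,525 = £19,575. 15% of the £27,200 excess over £16,200 is £4,080; credit = £19,575 − £4,080 = £15,495.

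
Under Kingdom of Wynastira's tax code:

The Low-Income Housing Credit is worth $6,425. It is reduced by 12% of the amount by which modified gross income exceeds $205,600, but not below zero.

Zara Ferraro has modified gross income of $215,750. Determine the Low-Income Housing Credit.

Low-Income Housing Credit: 12% of the $10,150 excess over $205,600 is $1,218; credit = $6,425 − $1,218 = $5,207.

$5,207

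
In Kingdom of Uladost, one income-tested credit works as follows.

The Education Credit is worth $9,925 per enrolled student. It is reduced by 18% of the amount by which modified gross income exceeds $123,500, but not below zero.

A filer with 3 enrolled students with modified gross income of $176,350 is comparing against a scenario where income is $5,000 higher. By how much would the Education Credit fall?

$900

At $176,350 — base = 3 × $9,925 = $29,775. 18% of the $52,850 excess over $123,500 is $9,513; credit = $29,775 − $9,513 = $20,262.
At $181,350 — base = 3 × $9,925 = $29,775. 18% of the $57,850 excess over $123,500 is $10,413; credit = $29,775 − $10,413 = $19,362.
Lost: $20,262 − $19,362 = $900.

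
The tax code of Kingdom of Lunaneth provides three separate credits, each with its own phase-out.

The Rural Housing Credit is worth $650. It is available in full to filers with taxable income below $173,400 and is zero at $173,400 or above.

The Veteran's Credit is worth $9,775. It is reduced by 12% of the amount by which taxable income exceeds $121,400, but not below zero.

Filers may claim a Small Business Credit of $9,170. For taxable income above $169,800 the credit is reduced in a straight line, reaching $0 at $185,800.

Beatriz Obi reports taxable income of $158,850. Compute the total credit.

Rural Housing Credit: $158,850 is below the $173,400 cutoff, so the full $650 applies.
Veteran's Credit: 12% of the $37,450 excess over $121,400 is $4,494; credit = $9,775 − $4,494 = $5,281.
Small Business Credit: $158,850 is at or below the $169,800 threshold, so the full $9,170 applies.
Total: $650 + $5,281 + $9,170 = $15,101.

$15,101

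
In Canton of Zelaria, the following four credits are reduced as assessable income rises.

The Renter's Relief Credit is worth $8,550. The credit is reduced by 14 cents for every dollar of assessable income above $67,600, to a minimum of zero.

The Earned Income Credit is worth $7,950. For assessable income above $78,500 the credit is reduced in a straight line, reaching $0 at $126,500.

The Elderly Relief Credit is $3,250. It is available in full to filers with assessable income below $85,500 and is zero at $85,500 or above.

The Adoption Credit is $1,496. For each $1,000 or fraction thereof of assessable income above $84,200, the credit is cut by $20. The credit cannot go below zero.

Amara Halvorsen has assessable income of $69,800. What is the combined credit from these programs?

Renter's Relief Credit: 14% of the $2,200 excess over $67,600 is $308; credit = $8,550 − $308 = $8,242.
Earned Income Credit: $69,800 is at or below the $78,500 threshold, so the full $7,950 applies.
Elderly Relief Credit: $69,800 is below the $85,500 cutoff, so the full $3,250 applies.
Adoption Credit: $69,800 is at or below the $84,200 threshold, so the full $1,496 applies.
Total: $8,242 + $7,950 + $3,250 + $1,496 = $20,938.

$20,938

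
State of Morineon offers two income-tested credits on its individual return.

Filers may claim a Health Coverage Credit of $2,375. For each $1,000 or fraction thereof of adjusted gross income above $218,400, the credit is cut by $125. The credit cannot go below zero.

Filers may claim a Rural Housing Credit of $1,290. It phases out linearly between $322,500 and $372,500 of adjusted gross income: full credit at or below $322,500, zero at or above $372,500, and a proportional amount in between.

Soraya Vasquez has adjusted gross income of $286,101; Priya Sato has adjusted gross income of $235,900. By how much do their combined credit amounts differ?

Soraya ($286,101): Health Coverage Credit: income exceeds $218,400 by $67,701 → 68 increments × $125 = $8,500 ≥ base, so the credit is $0. Rural Housing Credit: $286,101 is at or below the $322,500 threshold, so the full $1,290 applies. total $0 + $1,290 = $1,290
Priya ($235,900): Health Coverage Credit: income exceeds $218,400 by $17,500, which is 18 full-or-partial $1,000 increments; reduction = 18 × $125 = $2,250, leaving $125. Rural Housing Credit: $235,900 is at or below the $322,500 threshold, so the full $1,290 applies. total $125 + $1,290 = $1,415
Difference: |$1,290 − $1,415| = $125.

$125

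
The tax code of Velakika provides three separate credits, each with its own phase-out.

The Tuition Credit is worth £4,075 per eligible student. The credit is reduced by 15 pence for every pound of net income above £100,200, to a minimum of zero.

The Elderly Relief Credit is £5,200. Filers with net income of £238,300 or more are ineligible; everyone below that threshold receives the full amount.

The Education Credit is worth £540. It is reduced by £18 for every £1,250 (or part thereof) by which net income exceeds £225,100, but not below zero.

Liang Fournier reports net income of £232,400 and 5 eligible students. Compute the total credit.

Tuition Credit: base = 5 × £4,075 = £20,375. 15% of the £132,200 excess over £100,200 is £19,830; credit = £20,375 − £19,830 = £545.
Elderly Relief Credit: £232,400 is below the £238,300 cutoff, so the full £5,200 applies.
Education Credit: income exceeds £225,100 by £7,300, which is 6 full-or-partial £1,250 increments; reduction = 6 × £18 = £108, leaving £432.
Total: £545 + £5,200 + £432 = £6,177.

£6,177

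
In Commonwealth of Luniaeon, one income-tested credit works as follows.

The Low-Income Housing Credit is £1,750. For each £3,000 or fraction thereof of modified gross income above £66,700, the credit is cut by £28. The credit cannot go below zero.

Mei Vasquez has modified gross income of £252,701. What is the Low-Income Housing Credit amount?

Low-Income Housing Credit: income exceeds £66,700 by £186,001 → 63 increments × £28 = £1,764 ≥ base, so the credit is £0.

£0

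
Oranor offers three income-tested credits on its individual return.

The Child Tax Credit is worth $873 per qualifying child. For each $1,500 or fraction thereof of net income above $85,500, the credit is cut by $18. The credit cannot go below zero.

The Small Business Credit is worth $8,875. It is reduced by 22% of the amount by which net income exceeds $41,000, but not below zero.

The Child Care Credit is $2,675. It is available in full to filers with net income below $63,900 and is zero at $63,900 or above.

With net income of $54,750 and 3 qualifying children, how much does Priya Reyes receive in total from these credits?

$11,144

Child Tax Credit: base = 3 × $873 = $2,619. $54,750 is at or below the $85,500 threshold, so the full $2,619 applies.
Small Business Credit: 22% of the $13,750 excess over $41,000 is $3,025; credit = $8,875 − $3,025 = $5,850.
Child Care Credit: $54,750 is below the $63,900 cutoff, so the full $2,675 applies.
Total: $2,619 + $5,850 + $2,675 = $11,144.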